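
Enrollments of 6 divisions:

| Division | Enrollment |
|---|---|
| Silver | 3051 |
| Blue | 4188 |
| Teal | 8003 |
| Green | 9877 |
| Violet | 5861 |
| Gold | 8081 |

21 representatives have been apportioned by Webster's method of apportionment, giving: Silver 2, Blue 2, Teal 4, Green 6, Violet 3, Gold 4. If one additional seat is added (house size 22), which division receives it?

Gold

Priority for the next seat is population ÷ (current seats + 0.5).
Priorities: Silver 1220.400, Blue 1675.200, Teal 1778.444, Green 1519.538, Violet 1674.571, Gold 1795.778.
Highest priority: Gold.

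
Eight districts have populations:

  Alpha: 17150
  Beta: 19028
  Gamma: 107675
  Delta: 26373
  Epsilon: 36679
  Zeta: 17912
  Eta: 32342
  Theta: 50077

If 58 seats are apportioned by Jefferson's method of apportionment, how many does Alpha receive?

3

Standard divisor 307236/58 ≈ 5297.172; standard quotas: Alpha 3.238, Beta 3.592, Gamma 20.327, Delta 4.979, Epsilon 6.924, Zeta 3.381, Eta 6.106, Theta 9.454.
Rounding down gives 3, 3, 20, 4, 6, 3, 6, 9 = 54 seats, so the divisor must be adjusted.
With modified divisor 4950: modified quotas Alpha 3.465, Beta 3.844, Gamma 21.753, Delta 5.328, Epsilon 7.410, Zeta 3.619, Eta 6.534, Theta 10.117.
Rounding down: Alpha 3, Beta 3, Gamma 21, Delta 5, Epsilon 7, Zeta 3, Eta 6, Theta 10 (total 58).
Alpha receives 3.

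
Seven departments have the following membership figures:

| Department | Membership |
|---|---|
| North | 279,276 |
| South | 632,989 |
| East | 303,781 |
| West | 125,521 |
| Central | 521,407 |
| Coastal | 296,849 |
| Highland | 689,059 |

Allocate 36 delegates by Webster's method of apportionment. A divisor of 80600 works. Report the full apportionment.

With modified divisor 80600: modified quotas North 3.465, South 7.853, East 3.769, West 1.557, Central 6.469, Coastal 3.683, Highland 8.549.
Rounding to the nearest integer: North 3, South 8, East 4, West 2, Central 6, Coastal 4, Highland 9 (total 36).

North: 3, South: 8, East: 4, West: 2, Central: 6, Coastal: 4, Highland: 9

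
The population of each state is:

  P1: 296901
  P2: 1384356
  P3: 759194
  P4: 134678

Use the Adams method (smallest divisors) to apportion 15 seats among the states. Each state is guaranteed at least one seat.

P1: 2, P2: 8, P3: 4, P4: 1

Standard divisor 2575129/15 ≈ 171675.267; standard quotas: P1 1.729, P2 8.064, P3 4.422, P4 0.784.
Rounding up gives 2, 9, 5, 1 = 17 seats, so the divisor must be adjusted.
With modified divisor 193800: modified quotas P1 1.532, P2 7.143, P3 3.917, P4 0.695.
Rounding up: P1 2, P2 8, P3 4, P4 1 (total 15).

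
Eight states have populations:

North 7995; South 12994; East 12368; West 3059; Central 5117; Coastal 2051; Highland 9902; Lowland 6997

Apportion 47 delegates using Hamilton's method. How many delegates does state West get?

2

The standard divisor is 60483/47 ≈ 1286.872.
Standard quotas: North 6.2127, South 10.0973, East 9.6109, West 2.3771, Central 3.9763, Coastal 1.5938, Highland 7.6946, Lowland 5.4372.
Lower quotas: North 6, South 10, East 9, West 2, Central 3, Coastal 1, Highland 7, Lowland 5 (sum 43, leaving 4 seats).
Remainders in descending order: Central 0.9763, Highland 0.6946, East 0.6109, Coastal 0.5938, Lowland 0.4372, West 0.3771, North 0.2127, South 0.0973.
The surplus seats go to Central, Highland, East, Coastal.
West receives 2.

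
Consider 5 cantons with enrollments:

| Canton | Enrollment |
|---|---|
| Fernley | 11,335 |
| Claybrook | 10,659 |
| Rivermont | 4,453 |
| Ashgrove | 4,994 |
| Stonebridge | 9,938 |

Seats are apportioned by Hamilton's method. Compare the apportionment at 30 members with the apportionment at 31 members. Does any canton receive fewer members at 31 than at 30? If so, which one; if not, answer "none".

At 30 seats: Fernley 8, Claybrook 8, Rivermont 3, Ashgrove 4, Stonebridge 7.
At 31 seats: Fernley 9, Claybrook 8, Rivermont 3, Ashgrove 4, Stonebridge 7.
No canton's allocation decreased.

none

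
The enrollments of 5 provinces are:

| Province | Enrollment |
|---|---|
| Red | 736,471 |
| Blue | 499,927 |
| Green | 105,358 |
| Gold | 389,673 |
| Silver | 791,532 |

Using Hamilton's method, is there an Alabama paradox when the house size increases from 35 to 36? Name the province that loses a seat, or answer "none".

Green

At 35 seats: Red 10, Blue 7, Green 2, Gold 5, Silver 11.
At 36 seats: Red 11, Blue 7, Green 1, Gold 6, Silver 11.
Green drops from 2 to 1.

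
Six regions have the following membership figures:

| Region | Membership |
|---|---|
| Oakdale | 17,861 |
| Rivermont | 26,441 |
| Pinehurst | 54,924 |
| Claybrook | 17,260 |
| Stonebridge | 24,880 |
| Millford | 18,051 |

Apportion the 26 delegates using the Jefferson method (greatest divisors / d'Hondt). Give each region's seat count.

Oakdale=3, Rivermont=4, Pinehurst=9, Claybrook=3, Stonebridge=4, Millford=3

Standard divisor 159417/26 ≈ 6131.423; standard quotas: Oakdale 2.913, Rivermont 4.312, Pinehurst 8.958, Claybrook 2.815, Stonebridge 4.058, Millford 2.944.
Rounding down gives 2, 4, 8, 2, 4, 2 = 22 seats, so the divisor must be adjusted.
With modified divisor 5600: modified quotas Oakdale 3.189, Rivermont 4.722, Pinehurst 9.808, Claybrook 3.082, Stonebridge 4.443, Millford 3.223.
Rounding down: Oakdale 3, Rivermont 4, Pinehurst 9, Claybrook 3, Stonebridge 4, Millford 3 (total 26).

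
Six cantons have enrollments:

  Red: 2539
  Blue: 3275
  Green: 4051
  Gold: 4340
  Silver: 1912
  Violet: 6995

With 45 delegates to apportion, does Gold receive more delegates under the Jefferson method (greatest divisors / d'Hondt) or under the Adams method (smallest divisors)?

Jefferson

Jefferson: Red 5, Blue 6, Green 8, Gold 9, Silver 3, Violet 14.
Adams: Red 5, Blue 7, Green 8, Gold 8, Silver 4, Violet 13.
Gold gets 9 under Jefferson and 8 under Adams.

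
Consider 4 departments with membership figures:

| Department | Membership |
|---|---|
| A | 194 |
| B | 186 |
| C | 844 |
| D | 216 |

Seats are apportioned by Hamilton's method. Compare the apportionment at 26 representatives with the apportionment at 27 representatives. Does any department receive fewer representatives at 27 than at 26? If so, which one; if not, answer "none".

none

At 26 seats: A 4, B 3, C 15, D 4.
At 27 seats: A 4, B 3, C 16, D 4.
No department's allocation decreased.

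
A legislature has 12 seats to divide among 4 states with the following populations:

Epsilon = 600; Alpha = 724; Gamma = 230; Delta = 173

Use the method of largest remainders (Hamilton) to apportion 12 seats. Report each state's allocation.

Standard divisor: 1727 ÷ 12 ≈ 143.917.
Standard quotas: Epsilon 4.169, Alpha 5.031, Gamma 1.598, Delta 1.202.
Lower quotas: Epsilon 4, Alpha 5, Gamma 1, Delta 1 (sum 11, leaving 1 seat).
Remainders in descending order: Gamma 0.598, Delta 0.202, Epsilon 0.169, Alpha 0.031.
The surplus seat goes to Gamma.

Epsilon 4, Alpha 5, Gamma 2, Delta 1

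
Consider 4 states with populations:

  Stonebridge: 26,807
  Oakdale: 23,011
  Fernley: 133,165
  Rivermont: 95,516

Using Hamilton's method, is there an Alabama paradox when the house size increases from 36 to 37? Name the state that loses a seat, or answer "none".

Stonebridge

At 36 seats: Stonebridge 4, Oakdale 3, Fernley 17, Rivermont 12.
At 37 seats: Stonebridge 3, Oakdale 3, Fernley 18, Rivermont 13.
Stonebridge drops from 4 to 3.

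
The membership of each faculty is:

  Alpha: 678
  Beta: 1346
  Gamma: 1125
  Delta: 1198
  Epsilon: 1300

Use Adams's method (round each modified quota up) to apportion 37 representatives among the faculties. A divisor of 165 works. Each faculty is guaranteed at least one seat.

With modified divisor 165: modified quotas Alpha 4.109, Beta 8.158, Gamma 6.818, Delta 7.261, Epsilon 7.879.
Rounding up: Alpha 5, Beta 9, Gamma 7, Delta 8, Epsilon 8 (total 37).

Alpha=5, Beta=9, Gamma=7, Delta=8, Epsilon=8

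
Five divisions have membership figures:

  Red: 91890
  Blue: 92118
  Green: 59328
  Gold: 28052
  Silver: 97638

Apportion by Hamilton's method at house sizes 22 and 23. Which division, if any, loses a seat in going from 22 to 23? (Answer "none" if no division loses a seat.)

At 22 seats: Red 5, Blue 5, Green 4, Gold 2, Silver 6.
At 23 seats: Red 6, Blue 6, Green 3, Gold 2, Silver 6.
Green drops from 4 to 3.

Green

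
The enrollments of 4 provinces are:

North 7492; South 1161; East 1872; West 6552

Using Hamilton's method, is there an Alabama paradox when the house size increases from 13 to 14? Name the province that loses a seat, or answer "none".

none

At 13 seats: North 6, South 1, East 1, West 5.
At 14 seats: North 6, South 1, East 2, West 5.
No province's allocation decreased.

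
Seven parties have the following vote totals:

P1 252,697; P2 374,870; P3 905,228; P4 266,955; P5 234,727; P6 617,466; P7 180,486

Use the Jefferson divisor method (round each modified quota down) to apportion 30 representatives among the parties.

Standard divisor 2832429/30 ≈ 94414.3; standard quotas: P1 2.676, P2 3.970, P3 9.588, P4 2.827, P5 2.486, P6 6.540, P7 1.912.
Rounding down gives 2, 3, 9, 2, 2, 6, 1 = 25 seats, so the divisor must be adjusted.
With modified divisor 86200: modified quotas P1 2.932, P2 4.349, P3 10.501, P4 3.097, P5 2.723, P6 7.163, P7 2.094.
Rounding down: P1 2, P2 4, P3 10, P4 3, P5 2, P6 7, P7 2 (total 30).

P1 2, P2 4, P3 10, P4 3, P5 2, P6 7, P7 2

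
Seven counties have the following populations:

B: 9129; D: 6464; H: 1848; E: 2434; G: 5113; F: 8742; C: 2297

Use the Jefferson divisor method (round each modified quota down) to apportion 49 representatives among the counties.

B 13, D 9, H 2, E 3, G 7, F 12, C 3

Standard divisor 36027/49 ≈ 735.245; standard quotas: B 12.416, D 8.792, H 2.513, E 3.310, G 6.954, F 11.890, C 3.124.
Rounding down gives 12, 8, 2, 3, 6, 11, 3 = 45 seats, so the divisor must be adjusted.
With modified divisor 700: modified quotas B 13.041, D 9.234, H 2.640, E 3.477, G 7.304, F 12.489, C 3.281.
Rounding down: B 13, D 9, H 2, E 3, G 7, F 12, C 3 (total 49).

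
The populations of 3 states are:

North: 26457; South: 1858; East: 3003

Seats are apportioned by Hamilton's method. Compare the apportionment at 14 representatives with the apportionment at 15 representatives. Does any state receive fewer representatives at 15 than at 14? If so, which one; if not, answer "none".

At 14 seats: North 12, South 1, East 1.
At 15 seats: North 13, South 1, East 1.
No state's allocation decreased.

none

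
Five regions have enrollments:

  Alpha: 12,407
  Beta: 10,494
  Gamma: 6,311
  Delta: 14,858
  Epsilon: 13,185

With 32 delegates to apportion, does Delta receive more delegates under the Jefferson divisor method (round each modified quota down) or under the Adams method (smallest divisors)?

Jefferson

Jefferson: Alpha 7, Beta 6, Gamma 3, Delta 9, Epsilon 7.
Adams: Alpha 7, Beta 6, Gamma 4, Delta 8, Epsilon 7.
Delta gets 9 under Jefferson and 8 under Adams.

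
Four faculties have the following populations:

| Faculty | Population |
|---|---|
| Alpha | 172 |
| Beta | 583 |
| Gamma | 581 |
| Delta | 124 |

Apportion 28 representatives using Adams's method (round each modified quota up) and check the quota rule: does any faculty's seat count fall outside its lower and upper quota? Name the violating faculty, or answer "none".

none

Standard quotas: Alpha 3.299, Beta 11.181, Gamma 11.142, Delta 2.378.
Adams allocation: Alpha 3, Beta 11, Gamma 11, Delta 3.
Every allocation lies between the lower and upper quota.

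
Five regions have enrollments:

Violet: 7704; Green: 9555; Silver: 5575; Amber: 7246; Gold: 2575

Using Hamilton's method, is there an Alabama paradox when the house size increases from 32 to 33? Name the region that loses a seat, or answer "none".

At 32 seats: Violet 8, Green 9, Silver 5, Amber 7, Gold 3.
At 33 seats: Violet 8, Green 10, Silver 6, Amber 7, Gold 2.
Gold drops from 3 to 2.

Gold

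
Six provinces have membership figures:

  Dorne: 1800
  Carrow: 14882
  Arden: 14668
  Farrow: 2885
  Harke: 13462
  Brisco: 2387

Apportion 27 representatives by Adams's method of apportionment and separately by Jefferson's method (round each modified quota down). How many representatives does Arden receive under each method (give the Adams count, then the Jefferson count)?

7 and 8

Adams: Dorne 1, Carrow 8, Arden 7, Farrow 2, Harke 7, Brisco 2.
Jefferson: Dorne 1, Carrow 8, Arden 8, Farrow 1, Harke 8, Brisco 1.
Arden gets 7 under Adams and 8 under Jefferson.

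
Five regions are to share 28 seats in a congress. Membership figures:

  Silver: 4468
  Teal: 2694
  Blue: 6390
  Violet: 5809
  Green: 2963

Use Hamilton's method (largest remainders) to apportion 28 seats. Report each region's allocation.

Silver=6, Teal=3, Blue=8, Violet=7, Green=4

The standard divisor is 22324/28 ≈ 797.286.
Standard quotas: Silver 5.6040, Teal 3.3790, Blue 8.0147, Violet 7.2860, Green 3.7164.
Lower quotas: Silver 5, Teal 3, Blue 8, Violet 7, Green 3 (sum 26, leaving 2 seats).
Remainders in descending order: Green 0.7164, Silver 0.6040, Teal 0.3790, Violet 0.2860, Blue 0.0147.
Largest remainders: Green, Silver receive the extra seats.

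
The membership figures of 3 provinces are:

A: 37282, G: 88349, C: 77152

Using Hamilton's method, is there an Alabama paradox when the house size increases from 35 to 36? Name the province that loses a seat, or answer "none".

A

At 35 seats: A 7, G 15, C 13.
At 36 seats: A 6, G 16, C 14.
A drops from 7 to 6.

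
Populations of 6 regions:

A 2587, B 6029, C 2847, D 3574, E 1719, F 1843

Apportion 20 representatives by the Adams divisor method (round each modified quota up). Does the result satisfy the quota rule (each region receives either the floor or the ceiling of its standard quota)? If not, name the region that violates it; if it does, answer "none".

Standard quotas: A 2.782, B 6.483, C 3.061, D 3.843, E 1.848, F 1.982.
Adams allocation: A 3, B 6, C 3, D 4, E 2, F 2.
Every allocation lies between the lower and upper quota.

none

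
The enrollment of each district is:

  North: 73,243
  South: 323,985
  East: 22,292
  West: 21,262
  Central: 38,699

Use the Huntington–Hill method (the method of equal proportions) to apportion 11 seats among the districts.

With divisor 50891: modified quotas North 1.439, South 6.366, East 0.438, West 0.418, Central 0.760.
Geometric-mean thresholds: North √(1·2)=1.414, South √(6·7)=6.481, East (min 1), West (min 1), Central (min 1).
Each quota rounded against its threshold gives North 2, South 6, East 1, West 1, Central 1 (total 11).

North 2; South 6; East 1; West 1; Central 1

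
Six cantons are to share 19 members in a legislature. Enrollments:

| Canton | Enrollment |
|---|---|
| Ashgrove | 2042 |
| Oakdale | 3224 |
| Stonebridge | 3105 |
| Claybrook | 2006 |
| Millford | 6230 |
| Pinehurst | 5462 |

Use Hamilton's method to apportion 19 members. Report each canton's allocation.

Ashgrove: 2, Oakdale: 3, Stonebridge: 2, Claybrook: 2, Millford: 5, Pinehurst: 5

Total 22069; standard divisor 22069/19 ≈ 1161.526.
Standard quotas: Ashgrove 1.7580, Oakdale 2.7757, Stonebridge 2.6732, Claybrook 1.7270, Millford 5.3636, Pinehurst 4.7024.
Lower quotas: Ashgrove 1, Oakdale 2, Stonebridge 2, Claybrook 1, Millford 5, Pinehurst 4 (sum 15, leaving 4 seats).
Remainders in descending order: Oakdale 0.7757, Ashgrove 0.7580, Claybrook 0.7270, Pinehurst 0.7024, Stonebridge 0.6732, Millford 0.3636.
Largest remainders: Oakdale, Ashgrove, Claybrook, Pinehurst receive the extra seats.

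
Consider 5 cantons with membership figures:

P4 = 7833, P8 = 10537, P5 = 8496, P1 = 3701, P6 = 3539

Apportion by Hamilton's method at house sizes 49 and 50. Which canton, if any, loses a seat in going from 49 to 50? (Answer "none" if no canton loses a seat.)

P1

At 49 seats: P4 11, P8 15, P5 12, P1 6, P6 5.
At 50 seats: P4 12, P8 15, P5 13, P1 5, P6 5.
P1 drops from 6 to 5.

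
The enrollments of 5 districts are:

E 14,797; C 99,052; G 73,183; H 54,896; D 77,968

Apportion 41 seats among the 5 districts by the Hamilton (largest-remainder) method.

Standard divisor: 319896 ÷ 41 ≈ 7802.341.
Standard quotas: E 1.8965, C 12.6952, G 9.3796, H 7.0358, D 9.9929.
Lower quotas: E 1, C 12, G 9, H 7, D 9 (sum 38, leaving 3 seats).
Remainders in descending order: D 0.9929, E 0.8965, C 0.6952, G 0.3796, H 0.0358.
The surplus seats go to D, E, C.

E=2, C=13, G=9, H=7, D=10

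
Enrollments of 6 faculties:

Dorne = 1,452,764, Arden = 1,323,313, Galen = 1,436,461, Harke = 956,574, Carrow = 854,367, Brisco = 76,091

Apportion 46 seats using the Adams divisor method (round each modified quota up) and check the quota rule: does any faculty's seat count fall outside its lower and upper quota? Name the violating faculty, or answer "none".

none

Standard quotas: Dorne 10.956, Arden 9.980, Galen 10.833, Harke 7.214, Carrow 6.443, Brisco 0.574.
Adams allocation: Dorne 11, Arden 10, Galen 11, Harke 7, Carrow 6, Brisco 1.
Every allocation lies between the lower and upper quota.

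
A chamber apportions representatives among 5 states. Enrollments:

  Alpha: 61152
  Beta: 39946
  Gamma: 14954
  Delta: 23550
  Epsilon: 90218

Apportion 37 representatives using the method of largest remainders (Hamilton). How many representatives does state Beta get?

Total 229820; standard divisor 229820/37 ≈ 6211.351.
Standard quotas: Alpha 9.8452, Beta 6.4311, Gamma 2.4075, Delta 3.7914, Epsilon 14.5247.
Lower quotas: Alpha 9, Beta 6, Gamma 2, Delta 3, Epsilon 14 (sum 34, leaving 3 seats).
Remainders in descending order: Alpha 0.8452, Delta 0.7914, Epsilon 0.5247, Beta 0.4311, Gamma 0.4075.
The surplus seats go to Alpha, Delta, Epsilon.
Beta receives 6.

6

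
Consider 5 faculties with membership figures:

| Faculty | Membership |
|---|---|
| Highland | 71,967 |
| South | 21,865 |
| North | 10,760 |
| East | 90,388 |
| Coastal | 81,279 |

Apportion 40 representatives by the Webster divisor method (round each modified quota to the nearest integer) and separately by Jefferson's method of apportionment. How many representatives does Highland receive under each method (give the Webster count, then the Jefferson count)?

Webster: Highland 10, South 3, North 2, East 13, Coastal 12.
Jefferson: Highland 11, South 3, North 1, East 13, Coastal 12.
Highland gets 10 under Webster and 11 under Jefferson.

10 and 11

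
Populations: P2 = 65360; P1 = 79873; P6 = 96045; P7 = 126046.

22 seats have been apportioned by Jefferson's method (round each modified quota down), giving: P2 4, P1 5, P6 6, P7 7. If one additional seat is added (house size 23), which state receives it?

P7

Priority for the next seat is population ÷ (current seats + 1).
Priorities: P2 13072.000, P1 13312.167, P6 13720.714, P7 15755.750.
Highest priority: P7.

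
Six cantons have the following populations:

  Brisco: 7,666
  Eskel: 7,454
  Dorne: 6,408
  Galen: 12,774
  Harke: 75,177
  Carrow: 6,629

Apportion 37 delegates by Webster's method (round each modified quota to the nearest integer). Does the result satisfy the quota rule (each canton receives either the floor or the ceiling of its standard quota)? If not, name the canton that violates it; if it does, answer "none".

Harke

Standard quotas: Brisco 2.443, Eskel 2.375, Dorne 2.042, Galen 4.071, Harke 23.957, Carrow 2.112.
Webster allocation: Brisco 2, Eskel 2, Dorne 2, Galen 4, Harke 25, Carrow 2.
Harke has quota 23.957 (lower 23, upper 24) but receives 25 — outside the quota interval.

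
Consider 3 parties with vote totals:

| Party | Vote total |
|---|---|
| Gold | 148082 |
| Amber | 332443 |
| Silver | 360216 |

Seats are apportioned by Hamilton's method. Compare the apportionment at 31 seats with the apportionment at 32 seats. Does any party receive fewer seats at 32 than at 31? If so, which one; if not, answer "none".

At 31 seats: Gold 6, Amber 12, Silver 13.
At 32 seats: Gold 5, Amber 13, Silver 14.
Gold drops from 6 to 5.

Gold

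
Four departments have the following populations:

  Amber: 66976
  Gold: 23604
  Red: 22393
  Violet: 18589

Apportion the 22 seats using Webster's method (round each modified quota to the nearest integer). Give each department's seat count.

Standard divisor 131562/22 ≈ 5980.091; standard quotas: Amber 11.200, Gold 3.947, Red 3.745, Violet 3.108.
Rounding to the nearest integer gives Amber 11, Gold 4, Red 4, Violet 3 — total 22, matching the house size, so no adjustment is needed.

Amber=11, Gold=4, Red=4, Violet=3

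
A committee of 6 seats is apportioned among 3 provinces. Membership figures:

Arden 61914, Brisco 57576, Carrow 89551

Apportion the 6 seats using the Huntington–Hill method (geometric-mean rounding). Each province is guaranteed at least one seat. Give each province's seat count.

Arden 2, Brisco 2, Carrow 2

With divisor 38636: modified quotas Arden 1.602, Brisco 1.490, Carrow 2.318.
Geometric-mean thresholds: Arden √(1·2)=1.414, Brisco √(1·2)=1.414, Carrow √(2·3)=2.449.
Each quota rounded against its threshold gives Arden 2, Brisco 2, Carrow 2 (total 6).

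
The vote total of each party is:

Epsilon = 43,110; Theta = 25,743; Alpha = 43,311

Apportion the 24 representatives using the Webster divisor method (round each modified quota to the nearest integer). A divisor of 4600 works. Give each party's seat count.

With modified divisor 4600: modified quotas Epsilon 9.372, Theta 5.596, Alpha 9.415.
Rounding to the nearest integer: Epsilon 9, Theta 6, Alpha 9 (total 24).

Epsilon=9, Theta=6, Alpha=9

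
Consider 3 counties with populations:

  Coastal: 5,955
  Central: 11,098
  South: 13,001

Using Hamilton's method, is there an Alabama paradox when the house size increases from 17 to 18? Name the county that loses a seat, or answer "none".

Coastal

At 17 seats: Coastal 4, Central 6, South 7.
At 18 seats: Coastal 3, Central 7, South 8.
Coastal drops from 4 to 3.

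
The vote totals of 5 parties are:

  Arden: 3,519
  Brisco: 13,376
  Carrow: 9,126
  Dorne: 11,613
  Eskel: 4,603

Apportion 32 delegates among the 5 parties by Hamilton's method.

Arden: 3, Brisco: 10, Carrow: 7, Dorne: 9, Eskel: 3

The standard divisor is 42237/32 ≈ 1319.906.
Standard quotas: Arden 2.6661, Brisco 10.1341, Carrow 6.9141, Dorne 8.7984, Eskel 3.4874.
Lower quotas: Arden 2, Brisco 10, Carrow 6, Dorne 8, Eskel 3 (sum 29, leaving 3 seats).
Remainders in descending order: Carrow 0.9141, Dorne 0.7984, Arden 0.6661, Eskel 0.4874, Brisco 0.1341.
The surplus seats go to Carrow, Dorne, Arden.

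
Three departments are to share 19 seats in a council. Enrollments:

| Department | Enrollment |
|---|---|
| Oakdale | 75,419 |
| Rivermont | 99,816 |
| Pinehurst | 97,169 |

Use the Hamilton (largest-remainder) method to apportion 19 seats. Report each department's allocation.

The standard divisor is 272404/19 ≈ 14337.053.
Standard quotas: Oakdale 5.2604, Rivermont 6.9621, Pinehurst 6.7775.
Lower quotas: Oakdale 5, Rivermont 6, Pinehurst 6 (sum 17, leaving 2 seats).
Remainders in descending order: Rivermont 0.9621, Pinehurst 0.7775, Oakdale 0.2604.
The surplus seats go to Rivermont, Pinehurst.

Oakdale: 5; Rivermont: 7; Pinehurst: 7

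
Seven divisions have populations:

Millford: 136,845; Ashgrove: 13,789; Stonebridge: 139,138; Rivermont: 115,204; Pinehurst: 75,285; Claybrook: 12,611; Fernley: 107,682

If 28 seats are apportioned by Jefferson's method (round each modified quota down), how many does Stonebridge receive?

Standard divisor 600554/28 ≈ 21448.357; standard quotas: Millford 6.380, Ashgrove 0.643, Stonebridge 6.487, Rivermont 5.371, Pinehurst 3.510, Claybrook 0.588, Fernley 5.021.
Rounding down gives 6, 0, 6, 5, 3, 0, 5 = 25 seats, so the divisor must be adjusted.
With modified divisor 19000: modified quotas Millford 7.202, Ashgrove 0.726, Stonebridge 7.323, Rivermont 6.063, Pinehurst 3.962, Claybrook 0.664, Fernley 5.667.
Rounding down: Millford 7, Ashgrove 0, Stonebridge 7, Rivermont 6, Pinehurst 3, Claybrook 0, Fernley 5 (total 28).
Stonebridge receives 7.

7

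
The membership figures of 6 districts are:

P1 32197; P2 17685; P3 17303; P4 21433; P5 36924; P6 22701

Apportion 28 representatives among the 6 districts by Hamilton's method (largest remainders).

P1: 6, P2: 4, P3: 3, P4: 4, P5: 7, P6: 4

The standard divisor is 148243/28 ≈ 5294.393.
Standard quotas: P1 6.0813, P2 3.3403, P3 3.2682, P4 4.0482, P5 6.9742, P6 4.2877.
Lower quotas: P1 6, P2 3, P3 3, P4 4, P5 6, P6 4 (sum 26, leaving 2 seats).
Remainders in descending order: P5 0.9742, P2 0.3403, P6 0.2877, P3 0.2682, P1 0.0813, P4 0.0482.
The surplus seats go to P5, P2.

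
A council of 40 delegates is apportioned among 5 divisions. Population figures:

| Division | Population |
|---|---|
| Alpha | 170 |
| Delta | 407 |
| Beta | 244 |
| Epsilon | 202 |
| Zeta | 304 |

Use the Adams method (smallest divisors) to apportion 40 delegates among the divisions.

Standard divisor 1327/40 ≈ 33.175; standard quotas: Alpha 5.124, Delta 12.268, Beta 7.355, Epsilon 6.089, Zeta 9.164.
Rounding up gives 6, 13, 8, 7, 10 = 44 seats, so the divisor must be adjusted.
With modified divisor 34.4: modified quotas Alpha 4.942, Delta 11.831, Beta 7.093, Epsilon 5.872, Zeta 8.837.
Rounding up: Alpha 5, Delta 12, Beta 8, Epsilon 6, Zeta 9 (total 40).

Alpha: 5, Delta: 12, Beta: 8, Epsilon: 6, Zeta: 9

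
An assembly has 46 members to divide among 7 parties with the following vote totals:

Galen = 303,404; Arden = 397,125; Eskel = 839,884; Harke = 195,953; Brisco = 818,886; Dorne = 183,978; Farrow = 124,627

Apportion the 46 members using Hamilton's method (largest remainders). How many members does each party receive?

Galen 5, Arden 6, Eskel 14, Harke 3, Brisco 13, Dorne 3, Farrow 2

Standard divisor: 2863857 ÷ 46 ≈ 62257.761.
Standard quotas: Galen 4.8734, Arden 6.3787, Eskel 13.4904, Harke 3.1474, Brisco 13.1532, Dorne 2.9551, Farrow 2.0018.
Lower quotas: Galen 4, Arden 6, Eskel 13, Harke 3, Brisco 13, Dorne 2, Farrow 2 (sum 43, leaving 3 seats).
Remainders in descending order: Dorne 0.9551, Galen 0.8734, Eskel 0.4904, Arden 0.3787, Brisco 0.1532, Harke 0.1474, Farrow 0.0018.
The surplus seats go to Dorne, Galen, Eskel.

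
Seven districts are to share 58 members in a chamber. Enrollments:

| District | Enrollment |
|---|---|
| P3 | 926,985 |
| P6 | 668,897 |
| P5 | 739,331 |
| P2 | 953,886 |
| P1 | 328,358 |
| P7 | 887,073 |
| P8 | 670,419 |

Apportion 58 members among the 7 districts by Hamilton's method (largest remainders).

P3: 10, P6: 7, P5: 8, P2: 11, P1: 4, P7: 10, P8: 8

Standard divisor: 5174949 ÷ 58 ≈ 89223.259.
Standard quotas: P3 10.3895, P6 7.4969, P5 8.2863, P2 10.6910, P1 3.6802, P7 9.9422, P8 7.5139.
Lower quotas: P3 10, P6 7, P5 8, P2 10, P1 3, P7 9, P8 7 (sum 54, leaving 4 seats).
Remainders in descending order: P7 0.9422, P2 0.6910, P1 0.6802, P8 0.5139, P6 0.4969, P3 0.3895, P5 0.2863.
Largest remainders: P7, P2, P1, P8 receive the extra seats.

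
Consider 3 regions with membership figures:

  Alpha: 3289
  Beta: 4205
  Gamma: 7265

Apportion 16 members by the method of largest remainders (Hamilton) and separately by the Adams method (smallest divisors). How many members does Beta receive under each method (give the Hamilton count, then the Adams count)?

4 and 5

Hamilton: Alpha 4, Beta 4, Gamma 8.
Adams: Alpha 4, Beta 5, Gamma 7.
Beta gets 4 under Hamilton and 5 under Adams.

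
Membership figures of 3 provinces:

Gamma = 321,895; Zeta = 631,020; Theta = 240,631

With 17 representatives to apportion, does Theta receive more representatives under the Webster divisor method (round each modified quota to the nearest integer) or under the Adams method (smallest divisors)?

Adams

Webster: Gamma 5, Zeta 9, Theta 3.
Adams: Gamma 5, Zeta 8, Theta 4.
Theta gets 3 under Webster and 4 under Adams.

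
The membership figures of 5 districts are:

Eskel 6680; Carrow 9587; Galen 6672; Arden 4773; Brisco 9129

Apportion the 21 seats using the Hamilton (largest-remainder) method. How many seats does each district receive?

Eskel 4, Carrow 5, Galen 4, Arden 3, Brisco 5

Total 36841; standard divisor 36841/21 ≈ 1754.333.
Standard quotas: Eskel 3.8077, Carrow 5.4648, Galen 3.8032, Arden 2.7207, Brisco 5.2037.
Lower quotas: Eskel 3, Carrow 5, Galen 3, Arden 2, Brisco 5 (sum 18, leaving 3 seats).
Remainders in descending order: Eskel 0.8077, Galen 0.8032, Arden 0.7207, Carrow 0.4648, Brisco 0.2037.
Largest remainders: Eskel, Galen, Arden receive the extra seats.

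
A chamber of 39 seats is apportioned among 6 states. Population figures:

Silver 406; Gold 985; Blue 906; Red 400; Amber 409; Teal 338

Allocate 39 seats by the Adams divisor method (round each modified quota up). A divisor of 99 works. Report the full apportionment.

Silver=5; Gold=10; Blue=10; Red=5; Amber=5; Teal=4

With modified divisor 99: modified quotas Silver 4.101, Gold 9.949, Blue 9.152, Red 4.040, Amber 4.131, Teal 3.414.
Rounding up: Silver 5, Gold 10, Blue 10, Red 5, Amber 5, Teal 4 (total 39).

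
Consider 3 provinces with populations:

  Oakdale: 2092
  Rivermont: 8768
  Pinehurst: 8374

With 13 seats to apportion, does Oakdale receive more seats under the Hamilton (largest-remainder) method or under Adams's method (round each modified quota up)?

Hamilton: Oakdale 1, Rivermont 6, Pinehurst 6.
Adams: Oakdale 2, Rivermont 6, Pinehurst 5.
Oakdale gets 1 under Hamilton and 2 under Adams.

Adams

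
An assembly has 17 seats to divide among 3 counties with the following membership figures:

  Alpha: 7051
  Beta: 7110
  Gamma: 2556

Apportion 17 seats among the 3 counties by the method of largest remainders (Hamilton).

The standard divisor is 16717/17 ≈ 983.353.
Standard quotas: Alpha 7.1704, Beta 7.2304, Gamma 2.5993.
Lower quotas: Alpha 7, Beta 7, Gamma 2 (sum 16, leaving 1 seat).
Remainders in descending order: Gamma 0.5993, Beta 0.2304, Alpha 0.1704.
Largest remainder: Gamma receives the extra seat.

Alpha 7, Beta 7, Gamma 3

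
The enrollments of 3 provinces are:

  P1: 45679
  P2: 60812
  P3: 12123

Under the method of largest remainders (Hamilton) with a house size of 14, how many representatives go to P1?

Standard divisor: 118614 ÷ 14 ≈ 8472.429.
Standard quotas: P1 5.3915, P2 7.1776, P3 1.4309.
Lower quotas: P1 5, P2 7, P3 1 (sum 13, leaving 1 seat).
Remainders in descending order: P3 0.4309, P1 0.3915, P2 0.1776.
Largest remainder: P3 receives the extra seat.
P1 receives 5.

5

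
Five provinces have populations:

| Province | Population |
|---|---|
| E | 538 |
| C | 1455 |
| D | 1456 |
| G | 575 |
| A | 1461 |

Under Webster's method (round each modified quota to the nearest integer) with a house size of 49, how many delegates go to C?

Standard divisor 5485/49 ≈ 111.939; standard quotas: E 4.806, C 12.998, D 13.007, G 5.137, A 13.052.
Rounding to the nearest integer gives E 5, C 13, D 13, G 5, A 13 — total 49, matching the house size, so no adjustment is needed.
C receives 13.

13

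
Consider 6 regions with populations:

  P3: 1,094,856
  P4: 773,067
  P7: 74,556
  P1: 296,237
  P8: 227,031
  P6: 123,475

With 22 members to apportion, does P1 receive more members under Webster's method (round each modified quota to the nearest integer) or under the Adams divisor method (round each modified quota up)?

Adams

Webster: P3 9, P4 7, P7 1, P1 2, P8 2, P6 1.
Adams: P3 9, P4 6, P7 1, P1 3, P8 2, P6 1.
P1 gets 2 under Webster and 3 under Adams.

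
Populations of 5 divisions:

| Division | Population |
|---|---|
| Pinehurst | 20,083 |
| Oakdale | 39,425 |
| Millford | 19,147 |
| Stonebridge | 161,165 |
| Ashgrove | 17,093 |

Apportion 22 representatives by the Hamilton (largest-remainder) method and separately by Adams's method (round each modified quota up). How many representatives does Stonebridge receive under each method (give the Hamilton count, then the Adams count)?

14 and 13

Hamilton: Pinehurst 2, Oakdale 3, Millford 2, Stonebridge 14, Ashgrove 1.
Adams: Pinehurst 2, Oakdale 3, Millford 2, Stonebridge 13, Ashgrove 2.
Stonebridge gets 14 under Hamilton and 13 under Adams.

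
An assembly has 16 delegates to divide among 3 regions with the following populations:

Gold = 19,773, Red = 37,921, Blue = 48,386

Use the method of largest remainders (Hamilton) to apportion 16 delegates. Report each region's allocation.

The standard divisor is 106080/16 = 6630.
Standard quotas: Gold 2.9824, Red 5.7196, Blue 7.2980.
Lower quotas: Gold 2, Red 5, Blue 7 (sum 14, leaving 2 seats).
Remainders in descending order: Gold 0.9824, Red 0.7196, Blue 0.2980.
Largest remainders: Gold, Red receive the extra seats.

Gold: 3, Red: 6, Blue: 7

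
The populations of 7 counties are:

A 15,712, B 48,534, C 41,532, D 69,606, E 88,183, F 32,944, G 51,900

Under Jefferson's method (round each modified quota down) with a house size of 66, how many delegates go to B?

9

Standard divisor 348411/66 ≈ 5278.955; standard quotas: A 2.976, B 9.194, C 7.867, D 13.186, E 16.705, F 6.241, G 9.831.
Rounding down gives 2, 9, 7, 13, 16, 6, 9 = 62 seats, so the divisor must be adjusted.
With modified divisor 5100: modified quotas A 3.081, B 9.516, C 8.144, D 13.648, E 17.291, F 6.460, G 10.176.
Rounding down: A 3, B 9, C 8, D 13, E 17, F 6, G 10 (total 66).
B receives 9.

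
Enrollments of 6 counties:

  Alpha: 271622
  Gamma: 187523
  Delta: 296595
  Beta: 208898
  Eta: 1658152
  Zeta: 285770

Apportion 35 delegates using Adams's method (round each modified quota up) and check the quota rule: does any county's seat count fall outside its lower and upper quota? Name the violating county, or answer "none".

Standard quotas: Alpha 3.269, Gamma 2.257, Delta 3.569, Beta 2.514, Eta 19.953, Zeta 3.439.
Adams allocation: Alpha 3, Gamma 3, Delta 4, Beta 3, Eta 18, Zeta 4.
Eta has quota 19.953 (lower 19, upper 20) but receives 18 — outside the quota interval.

Eta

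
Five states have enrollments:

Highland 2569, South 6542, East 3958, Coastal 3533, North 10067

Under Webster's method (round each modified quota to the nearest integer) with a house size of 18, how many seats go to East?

3

Standard divisor 26669/18 ≈ 1481.611; standard quotas: Highland 1.734, South 4.415, East 2.671, Coastal 2.385, North 6.795.
Rounding to the nearest integer gives Highland 2, South 4, East 3, Coastal 2, North 7 — total 18, matching the house size, so no adjustment is needed.
East receives 3.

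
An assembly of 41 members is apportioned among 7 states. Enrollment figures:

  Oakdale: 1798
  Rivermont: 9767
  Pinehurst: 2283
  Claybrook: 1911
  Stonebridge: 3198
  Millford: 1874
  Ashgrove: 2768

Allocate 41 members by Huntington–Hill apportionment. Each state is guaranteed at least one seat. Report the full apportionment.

With divisor 571: modified quotas Oakdale 3.149, Rivermont 17.105, Pinehurst 3.998, Claybrook 3.347, Stonebridge 5.601, Millford 3.282, Ashgrove 4.848.
Geometric-mean thresholds: Oakdale √(3·4)=3.464, Rivermont √(17·18)=17.493, Pinehurst √(3·4)=3.464, Claybrook √(3·4)=3.464, Stonebridge √(5·6)=5.477, Millford √(3·4)=3.464, Ashgrove √(4·5)=4.472.
Each quota rounded against its threshold gives Oakdale 3, Rivermont 17, Pinehurst 4, Claybrook 3, Stonebridge 6, Millford 3, Ashgrove 5 (total 41).

Oakdale 3, Rivermont 17, Pinehurst 4, Claybrook 3, Stonebridge 6, Millford 3, Ashgrove 5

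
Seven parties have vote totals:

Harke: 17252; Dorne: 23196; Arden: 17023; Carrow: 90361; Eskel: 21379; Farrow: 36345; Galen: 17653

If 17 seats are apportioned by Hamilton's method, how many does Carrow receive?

7

Standard divisor: 223209 ÷ 17 ≈ 13129.941.
Standard quotas: Harke 1.3139, Dorne 1.7666, Arden 1.2965, Carrow 6.8821, Eskel 1.6283, Farrow 2.7681, Galen 1.3445.
Lower quotas: Harke 1, Dorne 1, Arden 1, Carrow 6, Eskel 1, Farrow 2, Galen 1 (sum 13, leaving 4 seats).
Remainders in descending order: Carrow 0.8821, Farrow 0.7681, Dorne 0.7666, Eskel 0.6283, Galen 0.3445, Harke 0.3139, Arden 0.2965.
The surplus seats go to Carrow, Farrow, Dorne, Eskel.
Carrow receives 7.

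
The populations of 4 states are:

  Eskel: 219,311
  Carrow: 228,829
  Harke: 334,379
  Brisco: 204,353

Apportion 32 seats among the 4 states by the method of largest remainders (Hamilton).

Eskel 7; Carrow 7; Harke 11; Brisco 7

Standard divisor: 986872 ÷ 32 ≈ 30839.75.
Standard quotas: Eskel 7.1113, Carrow 7.4199, Harke 10.8425, Brisco 6.6263.
Lower quotas: Eskel 7, Carrow 7, Harke 10, Brisco 6 (sum 30, leaving 2 seats).
Remainders in descending order: Harke 0.8425, Brisco 0.6263, Carrow 0.4199, Eskel 0.1113.
Largest remainders: Harke, Brisco receive the extra seats.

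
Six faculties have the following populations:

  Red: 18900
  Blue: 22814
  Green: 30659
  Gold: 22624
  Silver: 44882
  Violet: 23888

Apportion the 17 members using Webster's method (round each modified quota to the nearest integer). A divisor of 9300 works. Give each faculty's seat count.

Red 2, Blue 2, Green 3, Gold 2, Silver 5, Violet 3

With modified divisor 9300: modified quotas Red 2.032, Blue 2.453, Green 3.297, Gold 2.433, Silver 4.826, Violet 2.569.
Rounding to the nearest integer: Red 2, Blue 2, Green 3, Gold 2, Silver 5, Violet 3 (total 17).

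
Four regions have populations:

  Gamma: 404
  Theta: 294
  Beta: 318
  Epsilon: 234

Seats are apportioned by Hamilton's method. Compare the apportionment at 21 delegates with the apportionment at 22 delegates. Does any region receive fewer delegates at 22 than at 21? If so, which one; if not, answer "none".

none

At 21 seats: Gamma 7, Theta 5, Beta 5, Epsilon 4.
At 22 seats: Gamma 7, Theta 5, Beta 6, Epsilon 4.
No region's allocation decreased.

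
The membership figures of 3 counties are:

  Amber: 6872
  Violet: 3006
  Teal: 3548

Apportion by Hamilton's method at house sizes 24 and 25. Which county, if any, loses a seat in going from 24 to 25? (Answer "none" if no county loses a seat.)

Violet

At 24 seats: Amber 12, Violet 6, Teal 6.
At 25 seats: Amber 13, Violet 5, Teal 7.
Violet drops from 6 to 5.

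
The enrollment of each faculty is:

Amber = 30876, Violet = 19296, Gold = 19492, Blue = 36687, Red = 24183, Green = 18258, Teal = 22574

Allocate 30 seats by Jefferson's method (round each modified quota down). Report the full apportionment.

Amber: 6, Violet: 3, Gold: 3, Blue: 7, Red: 4, Green: 3, Teal: 4

Standard divisor 171366/30 ≈ 5712.2; standard quotas: Amber 5.405, Violet 3.378, Gold 3.412, Blue 6.423, Red 4.234, Green 3.196, Teal 3.952.
Rounding down gives 5, 3, 3, 6, 4, 3, 3 = 27 seats, so the divisor must be adjusted.
With modified divisor 5000: modified quotas Amber 6.175, Violet 3.859, Gold 3.898, Blue 7.337, Red 4.837, Green 3.652, Teal 4.515.
Rounding down: Amber 6, Violet 3, Gold 3, Blue 7, Red 4, Green 3, Teal 4 (total 30).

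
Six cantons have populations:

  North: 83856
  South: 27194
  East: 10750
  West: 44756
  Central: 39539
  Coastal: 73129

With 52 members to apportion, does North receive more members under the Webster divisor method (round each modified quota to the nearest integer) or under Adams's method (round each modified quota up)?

Webster: North 16, South 5, East 2, West 8, Central 7, Coastal 14.
Adams: North 15, South 5, East 2, West 8, Central 8, Coastal 14.
North gets 16 under Webster and 15 under Adams.

Webster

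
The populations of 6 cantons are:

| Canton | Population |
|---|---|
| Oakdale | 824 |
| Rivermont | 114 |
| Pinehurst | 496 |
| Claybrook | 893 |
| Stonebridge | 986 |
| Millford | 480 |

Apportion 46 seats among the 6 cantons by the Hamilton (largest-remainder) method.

The standard divisor is 3793/46 ≈ 82.457.
Standard quotas: Oakdale 9.993, Rivermont 1.383, Pinehurst 6.015, Claybrook 10.830, Stonebridge 11.958, Millford 5.821.
Lower quotas: Oakdale 9, Rivermont 1, Pinehurst 6, Claybrook 10, Stonebridge 11, Millford 5 (sum 42, leaving 4 seats).
Remainders in descending order: Oakdale 0.993, Stonebridge 0.958, Claybrook 0.830, Millford 0.821, Rivermont 0.383, Pinehurst 0.015.
Largest remainders: Oakdale, Stonebridge, Claybrook, Millford receive the extra seats.

Oakdale 10, Rivermont 1, Pinehurst 6, Claybrook 11, Stonebridge 12, Millford 6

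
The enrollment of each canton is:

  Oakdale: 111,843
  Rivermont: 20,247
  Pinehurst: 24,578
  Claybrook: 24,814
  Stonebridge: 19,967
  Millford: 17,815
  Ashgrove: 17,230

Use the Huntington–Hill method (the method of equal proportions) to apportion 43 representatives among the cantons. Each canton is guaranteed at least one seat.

Oakdale: 20; Rivermont: 4; Pinehurst: 4; Claybrook: 5; Stonebridge: 4; Millford: 3; Ashgrove: 3

With divisor 5522: modified quotas Oakdale 20.254, Rivermont 3.667, Pinehurst 4.451, Claybrook 4.494, Stonebridge 3.616, Millford 3.226, Ashgrove 3.120.
Geometric-mean thresholds: Oakdale √(20·21)=20.494, Rivermont √(3·4)=3.464, Pinehurst √(4·5)=4.472, Claybrook √(4·5)=4.472, Stonebridge √(3·4)=3.464, Millford √(3·4)=3.464, Ashgrove √(3·4)=3.464.
Each quota rounded against its threshold gives Oakdale 20, Rivermont 4, Pinehurst 4, Claybrook 5, Stonebridge 4, Millford 3, Ashgrove 3 (total 43).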